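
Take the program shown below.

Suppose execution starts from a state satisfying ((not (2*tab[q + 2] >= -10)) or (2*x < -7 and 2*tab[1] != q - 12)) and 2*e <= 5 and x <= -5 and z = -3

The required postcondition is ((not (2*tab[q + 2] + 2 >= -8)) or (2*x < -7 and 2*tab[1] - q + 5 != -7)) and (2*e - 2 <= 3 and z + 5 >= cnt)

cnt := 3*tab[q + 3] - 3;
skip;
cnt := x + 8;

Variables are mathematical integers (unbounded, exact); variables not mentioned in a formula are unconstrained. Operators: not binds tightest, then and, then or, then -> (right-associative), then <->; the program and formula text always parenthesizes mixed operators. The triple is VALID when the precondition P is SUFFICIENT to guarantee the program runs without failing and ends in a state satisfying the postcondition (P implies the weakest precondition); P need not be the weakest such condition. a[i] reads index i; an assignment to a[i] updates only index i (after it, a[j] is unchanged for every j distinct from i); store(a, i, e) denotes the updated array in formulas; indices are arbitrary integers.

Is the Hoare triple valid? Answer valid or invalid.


Working backward. After the program, the postcondition ((not (2*tab[q + 2] + 2 >= -8)) or (2*x < -7 and 2*tab[1] - q + 5 != -7)) and (2*e - 2 <= 3 and z + 5 >= cnt) must hold; in canonical form it is ((not (2*tab[q + 2] >= -10)) or (2*x < -7 and 2*tab[1] != q - 12)) and 2*e <= 5 and z >= cnt - 5.
Before cnt := x + 8: ((not (2*tab[q + 2] >= -10)) or (2*x < -7 and 2*tab[1] != q - 12)) and 2*e <= 5 and z >= x + 3
Before skip: ((not (2*tab[q + 2] >= -10)) or (2*x < -7 and 2*tab[1] != q - 12)) and 2*e <= 5 and z >= x + 3
Before cnt := 3*tab[q + 3] - 3: ((not (2*tab[q + 2] >= -10)) or (2*x < -7 and 2*tab[1] != q - 12)) and 2*e <= 5 and z >= x + 3
The weakest precondition is ((not (2*tab[q + 2] >= -10)) or (2*x < -7 and 2*tab[1] != q - 12)) and 2*e <= 5 and z >= x + 3.
Check whether ((not (2*tab[q + 2] >= -10)) or (2*x < -7 and 2*tab[1] != q - 12)) and 2*e <= 5 and x <= -5 and z = -3 implies it.
Countermodel: at the initial state e = 2, q = 0, tab = {[1] = 0, [2] = 0, elsewhere 0}, x = -5, z = -3, the precondition holds but the weakest precondition fails.
Answer: invalid


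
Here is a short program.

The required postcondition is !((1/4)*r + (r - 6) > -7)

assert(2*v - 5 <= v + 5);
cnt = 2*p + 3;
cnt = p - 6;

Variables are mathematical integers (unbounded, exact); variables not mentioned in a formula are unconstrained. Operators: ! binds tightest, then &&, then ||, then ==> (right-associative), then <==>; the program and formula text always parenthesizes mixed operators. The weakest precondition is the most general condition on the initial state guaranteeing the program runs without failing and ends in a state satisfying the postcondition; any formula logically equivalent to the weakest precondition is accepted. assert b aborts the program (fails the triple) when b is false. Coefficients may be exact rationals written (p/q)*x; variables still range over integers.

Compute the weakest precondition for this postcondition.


Working backward. After the program, the postcondition !((1/4)*r + (r - 6) > -7) must hold; in canonical form it is !((5/4)*r > -1).
Before cnt := p - 6: !((5/4)*r > -1)
Before cnt := 2*p + 3: !((5/4)*r > -1)
Before assert 2*v - 5 <= v + 5: v <= 10 && (!((5/4)*r > -1))
Answer: WP = v <= 10 && (!((5/4)*r > -1))


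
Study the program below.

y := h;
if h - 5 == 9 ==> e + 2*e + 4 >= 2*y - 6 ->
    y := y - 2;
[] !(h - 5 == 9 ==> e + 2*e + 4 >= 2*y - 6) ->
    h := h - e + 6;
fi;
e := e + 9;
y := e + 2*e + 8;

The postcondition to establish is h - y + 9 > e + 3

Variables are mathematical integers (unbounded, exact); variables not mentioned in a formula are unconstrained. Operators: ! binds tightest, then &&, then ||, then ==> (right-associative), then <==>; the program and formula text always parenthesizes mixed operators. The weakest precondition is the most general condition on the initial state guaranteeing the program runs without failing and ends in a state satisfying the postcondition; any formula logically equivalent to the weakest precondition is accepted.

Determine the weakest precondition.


Working backward. After the program, the postcondition h - y + 9 > e + 3 must hold; in canonical form it is h > e + y - 6.
Before y := e + 2*e + 8: h > 4*e + 2
Before e := e + 9: h > 4*e + 38
Then branch requires h > 4*e + 38; else branch requires h > 5*e + 32.
Before the if: ((h == 14 ==> 3*e >= 2*y - 10) ==> h > 4*e + 38) && ((!(h == 14 ==> 3*e >= 2*y - 10)) ==> h > 5*e + 32)
Before y := h: ((h == 14 ==> 3*e >= 2*h - 10) ==> h > 4*e + 38) && ((!(h == 14 ==> 3*e >= 2*h - 10)) ==> h > 5*e + 32)
Answer: WP = ((h == 14 ==> 3*e >= 2*h - 10) ==> h > 4*e + 38) && ((!(h == 14 ==> 3*e >= 2*h - 10)) ==> h > 5*e + 32)


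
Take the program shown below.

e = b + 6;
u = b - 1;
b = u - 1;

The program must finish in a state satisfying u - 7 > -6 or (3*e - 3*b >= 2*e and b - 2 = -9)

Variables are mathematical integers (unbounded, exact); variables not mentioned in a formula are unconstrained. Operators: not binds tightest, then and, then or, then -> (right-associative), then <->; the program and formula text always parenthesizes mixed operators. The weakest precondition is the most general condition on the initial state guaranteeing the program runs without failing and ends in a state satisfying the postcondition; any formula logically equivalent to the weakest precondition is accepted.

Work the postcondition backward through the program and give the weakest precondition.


Working backward. After the program, the postcondition u - 7 > -6 or (3*e - 3*b >= 2*e and b - 2 = -9) must hold; in canonical form it is u > 1 or (e >= 3*b and b = -7).
Before b := u - 1: u > 1 or (e >= 3*u - 3 and u = -6)
Before u := b - 1: b > 2 or (e >= 3*b - 6 and b = -5)
Before e := b + 6: b > 2 or (2*b <= 12 and b = -5)
Answer: WP = b > 2 or (2*b <= 12 and b = -5)


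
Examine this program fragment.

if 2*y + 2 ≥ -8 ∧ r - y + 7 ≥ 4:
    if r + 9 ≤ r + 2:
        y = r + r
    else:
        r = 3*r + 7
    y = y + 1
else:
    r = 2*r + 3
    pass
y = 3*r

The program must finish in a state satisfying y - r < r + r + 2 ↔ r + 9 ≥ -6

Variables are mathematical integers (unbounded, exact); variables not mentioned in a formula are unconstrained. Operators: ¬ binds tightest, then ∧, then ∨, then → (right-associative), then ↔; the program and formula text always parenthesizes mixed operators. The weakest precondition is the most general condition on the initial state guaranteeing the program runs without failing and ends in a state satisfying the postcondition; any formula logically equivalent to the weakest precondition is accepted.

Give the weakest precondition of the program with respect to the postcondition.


Working backward. After the program, the postcondition y - r < r + r + 2 ↔ r + 9 ≥ -6 must hold; in canonical form it is y < 3*r + 2 ↔ r ≥ -15.
Before y := 3*r: r ≥ -15
Then branch requires 3*r ≥ -22; else branch requires 2*r ≥ -18.
Before the if: ((2*y ≥ -10 ∧ r ≥ y - 3) → 3*r ≥ -22) ∧ ((¬(2*y ≥ -10 ∧ r ≥ y - 3)) → 2*r ≥ -18)
Answer: WP = ((2*y ≥ -10 ∧ r ≥ y - 3) → 3*r ≥ -22) ∧ ((¬(2*y ≥ -10 ∧ r ≥ y - 3)) → 2*r ≥ -18)


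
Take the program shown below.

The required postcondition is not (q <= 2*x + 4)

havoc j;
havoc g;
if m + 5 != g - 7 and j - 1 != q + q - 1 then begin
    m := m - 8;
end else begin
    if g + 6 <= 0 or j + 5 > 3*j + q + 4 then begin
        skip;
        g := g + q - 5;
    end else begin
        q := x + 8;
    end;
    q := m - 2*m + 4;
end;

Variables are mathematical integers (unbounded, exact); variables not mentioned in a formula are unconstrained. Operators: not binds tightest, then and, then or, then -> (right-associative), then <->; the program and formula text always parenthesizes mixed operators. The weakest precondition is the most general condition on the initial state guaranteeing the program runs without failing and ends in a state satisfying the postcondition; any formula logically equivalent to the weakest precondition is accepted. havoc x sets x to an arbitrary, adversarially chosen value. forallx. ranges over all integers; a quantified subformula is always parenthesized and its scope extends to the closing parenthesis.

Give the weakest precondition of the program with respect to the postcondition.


Working backward. After the program, not (q <= 2*x + 4) must hold.
Then branch requires not (q <= 2*x + 4); else branch requires ((g <= -6 or 2*j + q < 1) -> (not (m + 2*x >= 0))) and ((not (g <= -6 or 2*j + q < 1)) -> (not (m + 2*x >= 0))).
Before the if: ((m != g - 12 and j != 2*q) -> (not (q <= 2*x + 4))) and ((not (m != g - 12 and j != 2*q)) -> (((g <= -6 or 2*j + q < 1) -> (not (m + 2*x >= 0))) and ((not (g <= -6 or 2*j + q < 1)) -> (not (m + 2*x >= 0)))))
Before havoc g: forall g_1. (((m != g_1 - 12 and j != 2*q) -> (not (q <= 2*x + 4))) and ((not (m != g_1 - 12 and j != 2*q)) -> (((g_1 <= -6 or 2*j + q < 1) -> (not (m + 2*x >= 0))) and ((not (g_1 <= -6 or 2*j + q < 1)) -> (not (m + 2*x >= 0))))))
Before havoc j: forall j_1. (forall g_1. (((m != g_1 - 12 and j_1 != 2*q) -> (not (q <= 2*x + 4))) and ((not (m != g_1 - 12 and j_1 != 2*q)) -> (((g_1 <= -6 or 2*j_1 + q < 1) -> (not (m + 2*x >= 0))) and ((not (g_1 <= -6 or 2*j_1 + q < 1)) -> (not (m + 2*x >= 0)))))))
Answer: WP = forall j_1. (forall g_1. (((m != g_1 - 12 and j_1 != 2*q) -> (not (q <= 2*x + 4))) and ((not (m != g_1 - 12 and j_1 != 2*q)) -> (((g_1 <= -6 or 2*j_1 + q < 1) -> (not (m + 2*x >= 0))) and ((not (g_1 <= -6 or 2*j_1 + q < 1)) -> (not (m + 2*x >= 0)))))))


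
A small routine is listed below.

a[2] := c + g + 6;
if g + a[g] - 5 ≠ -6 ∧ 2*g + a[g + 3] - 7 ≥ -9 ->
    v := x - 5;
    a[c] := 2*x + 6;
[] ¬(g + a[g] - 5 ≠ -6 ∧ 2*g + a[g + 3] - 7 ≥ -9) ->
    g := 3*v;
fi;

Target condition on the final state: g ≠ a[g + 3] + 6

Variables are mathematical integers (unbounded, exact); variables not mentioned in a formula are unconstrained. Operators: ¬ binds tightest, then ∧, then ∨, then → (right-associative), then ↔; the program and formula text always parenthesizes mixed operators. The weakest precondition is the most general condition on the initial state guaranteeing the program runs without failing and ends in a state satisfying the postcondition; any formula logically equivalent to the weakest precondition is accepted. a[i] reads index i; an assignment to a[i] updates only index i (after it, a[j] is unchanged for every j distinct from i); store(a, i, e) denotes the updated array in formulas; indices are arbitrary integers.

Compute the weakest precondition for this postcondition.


Working backward. After the program, g ≠ a[g + 3] + 6 must hold.
Then branch requires g ≠ store(a, c, 2*x + 6)[g + 3] + 6; else branch requires 3*v ≠ a[3*v + 3] + 6.
Before the if: ((a[g] + g ≠ -1 ∧ a[g + 3] + 2*g ≥ -2) → g ≠ store(a, c, 2*x + 6)[g + 3] + 6) ∧ ((¬(a[g] + g ≠ -1 ∧ a[g + 3] + 2*g ≥ -2)) → 3*v ≠ a[3*v + 3] + 6)
Before a[2] := c + g + 6: ((store(a, 2, c + g + 6)[g] + g ≠ -1 ∧ store(a, 2, c + g + 6)[g + 3] + 2*g ≥ -2) → g ≠ store(store(a, 2, c + g + 6), c, 2*x + 6)[g + 3] + 6) ∧ ((¬(store(a, 2, c + g + 6)[g] + g ≠ -1 ∧ store(a, 2, c + g + 6)[g + 3] + 2*g ≥ -2)) → 3*v ≠ store(a, 2, c + g + 6)[3*v + 3] + 6)
Answer: WP = ((store(a, 2, c + g + 6)[g] + g ≠ -1 ∧ store(a, 2, c + g + 6)[g + 3] + 2*g ≥ -2) → g ≠ store(store(a, 2, c + g + 6), c, 2*x + 6)[g + 3] + 6) ∧ ((¬(store(a, 2, c + g + 6)[g] + g ≠ -1 ∧ store(a, 2, c + g + 6)[g + 3] + 2*g ≥ -2)) → 3*v ≠ store(a, 2, c + g + 6)[3*v + 3] + 6)


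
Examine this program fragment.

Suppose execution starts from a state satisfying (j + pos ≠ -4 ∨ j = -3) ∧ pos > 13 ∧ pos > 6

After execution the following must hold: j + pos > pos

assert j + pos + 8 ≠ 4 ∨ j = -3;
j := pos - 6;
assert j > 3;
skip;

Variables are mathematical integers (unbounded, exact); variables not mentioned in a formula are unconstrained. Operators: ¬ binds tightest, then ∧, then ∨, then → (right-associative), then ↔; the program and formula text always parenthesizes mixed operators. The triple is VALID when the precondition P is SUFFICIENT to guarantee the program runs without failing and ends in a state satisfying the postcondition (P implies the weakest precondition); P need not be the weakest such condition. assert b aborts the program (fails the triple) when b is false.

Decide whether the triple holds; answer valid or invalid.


Working backward. After the program, the postcondition j + pos > pos must hold; in canonical form it is j > 0.
Before skip: j > 0
Before assert j > 3: j > 3 ∧ j > 0
Before j := pos - 6: pos > 9 ∧ pos > 6
Before assert j + pos + 8 ≠ 4 ∨ j = -3: (j + pos ≠ -4 ∨ j = -3) ∧ pos > 9 ∧ pos > 6
The weakest precondition is (j + pos ≠ -4 ∨ j = -3) ∧ pos > 9 ∧ pos > 6.
Check whether (j + pos ≠ -4 ∨ j = -3) ∧ pos > 13 ∧ pos > 6 implies it.
Every state satisfying the precondition satisfies the weakest precondition: the implication holds.
Answer: valid


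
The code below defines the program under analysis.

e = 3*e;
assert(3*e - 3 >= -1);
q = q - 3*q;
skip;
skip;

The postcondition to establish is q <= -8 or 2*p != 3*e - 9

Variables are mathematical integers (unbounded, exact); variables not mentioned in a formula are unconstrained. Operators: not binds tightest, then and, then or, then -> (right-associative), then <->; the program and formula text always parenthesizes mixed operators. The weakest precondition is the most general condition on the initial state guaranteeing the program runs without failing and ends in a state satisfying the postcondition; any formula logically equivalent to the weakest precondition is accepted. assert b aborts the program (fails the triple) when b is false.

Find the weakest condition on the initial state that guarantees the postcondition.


Working backward. After the program, q <= -8 or 2*p != 3*e - 9 must hold.
Before skip: q <= -8 or 2*p != 3*e - 9
Before skip: q <= -8 or 2*p != 3*e - 9
Before q := q - 3*q: 2*q >= 8 or 2*p != 3*e - 9
Before assert 3*e - 3 >= -1: 3*e >= 2 and (2*q >= 8 or 2*p != 3*e - 9)
Before e := 3*e: 9*e >= 2 and (2*q >= 8 or 2*p != 9*e - 9)
Answer: WP = 9*e >= 2 and (2*q >= 8 or 2*p != 9*e - 9)


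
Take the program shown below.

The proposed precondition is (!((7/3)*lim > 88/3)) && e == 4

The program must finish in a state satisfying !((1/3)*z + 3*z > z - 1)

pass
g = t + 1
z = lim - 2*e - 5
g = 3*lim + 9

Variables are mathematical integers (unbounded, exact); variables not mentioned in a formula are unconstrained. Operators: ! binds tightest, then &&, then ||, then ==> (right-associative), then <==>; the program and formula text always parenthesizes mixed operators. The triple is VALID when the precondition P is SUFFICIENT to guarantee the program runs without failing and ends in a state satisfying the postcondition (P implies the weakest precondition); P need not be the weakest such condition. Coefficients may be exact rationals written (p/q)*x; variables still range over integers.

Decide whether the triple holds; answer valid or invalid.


Working backward. After the program, the postcondition !((1/3)*z + 3*z > z - 1) must hold; in canonical form it is !((7/3)*z > -1).
Before g := 3*lim + 9: !((7/3)*z > -1)
Before z := lim - 2*e - 5: !((7/3)*lim > (14/3)*e + 32/3)
Before g := t + 1: !((7/3)*lim > (14/3)*e + 32/3)
Before skip: !((7/3)*lim > (14/3)*e + 32/3)
The weakest precondition is !((7/3)*lim > (14/3)*e + 32/3).
Check whether (!((7/3)*lim > 88/3)) && e == 4 implies it.
Every state satisfying the precondition satisfies the weakest precondition: the implication holds.
Answer: valid


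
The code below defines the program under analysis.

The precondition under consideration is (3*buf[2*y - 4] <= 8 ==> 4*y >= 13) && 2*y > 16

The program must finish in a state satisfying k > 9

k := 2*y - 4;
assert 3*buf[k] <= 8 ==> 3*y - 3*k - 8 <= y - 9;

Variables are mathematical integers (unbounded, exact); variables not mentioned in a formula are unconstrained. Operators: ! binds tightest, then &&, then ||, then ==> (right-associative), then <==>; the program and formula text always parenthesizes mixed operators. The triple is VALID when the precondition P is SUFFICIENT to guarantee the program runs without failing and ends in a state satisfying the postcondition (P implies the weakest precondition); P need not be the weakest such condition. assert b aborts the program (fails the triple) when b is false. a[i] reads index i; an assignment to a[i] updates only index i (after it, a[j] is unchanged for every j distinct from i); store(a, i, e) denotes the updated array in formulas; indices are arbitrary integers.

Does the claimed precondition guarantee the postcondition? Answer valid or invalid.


Working backward. After the program, k > 9 must hold.
Before assert 3*buf[k] <= 8 ==> 3*y - 3*k - 8 <= y - 9: (3*buf[k] <= 8 ==> 2*y <= 3*k - 1) && k > 9
Before k := 2*y - 4: (3*buf[2*y - 4] <= 8 ==> 4*y >= 13) && 2*y > 13
The weakest precondition is (3*buf[2*y - 4] <= 8 ==> 4*y >= 13) && 2*y > 13.
Check whether (3*buf[2*y - 4] <= 8 ==> 4*y >= 13) && 2*y > 16 implies it.
Every state satisfying the precondition satisfies the weakest precondition: the implication holds.
Answer: valid


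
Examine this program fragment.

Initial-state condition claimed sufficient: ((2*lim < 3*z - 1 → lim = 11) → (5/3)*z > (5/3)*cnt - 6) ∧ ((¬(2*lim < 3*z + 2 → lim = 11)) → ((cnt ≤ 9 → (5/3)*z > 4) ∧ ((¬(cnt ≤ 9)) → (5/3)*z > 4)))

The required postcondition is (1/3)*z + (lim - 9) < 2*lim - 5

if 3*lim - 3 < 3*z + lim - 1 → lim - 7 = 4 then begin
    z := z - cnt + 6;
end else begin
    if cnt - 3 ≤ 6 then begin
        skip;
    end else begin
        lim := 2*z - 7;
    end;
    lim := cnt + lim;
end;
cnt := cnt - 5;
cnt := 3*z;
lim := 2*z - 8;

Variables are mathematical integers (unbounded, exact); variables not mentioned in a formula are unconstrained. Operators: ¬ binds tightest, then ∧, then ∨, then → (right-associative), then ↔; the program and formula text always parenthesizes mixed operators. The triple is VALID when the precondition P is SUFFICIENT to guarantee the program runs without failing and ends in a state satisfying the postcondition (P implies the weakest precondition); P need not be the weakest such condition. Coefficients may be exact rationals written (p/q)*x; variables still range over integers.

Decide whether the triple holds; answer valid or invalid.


Working backward. After the program, the postcondition (1/3)*z + (lim - 9) < 2*lim - 5 must hold; in canonical form it is (1/3)*z < lim + 4.
Before lim := 2*z - 8: (5/3)*z > 4
Before cnt := 3*z: (5/3)*z > 4
Before cnt := cnt - 5: (5/3)*z > 4
Then branch requires (5/3)*z > (5/3)*cnt - 6; else branch requires (cnt ≤ 9 → (5/3)*z > 4) ∧ ((¬(cnt ≤ 9)) → (5/3)*z > 4).
Before the if: ((2*lim < 3*z + 2 → lim = 11) → (5/3)*z > (5/3)*cnt - 6) ∧ ((¬(2*lim < 3*z + 2 → lim = 11)) → ((cnt ≤ 9 → (5/3)*z > 4) ∧ ((¬(cnt ≤ 9)) → (5/3)*z > 4)))
The weakest precondition is ((2*lim < 3*z + 2 → lim = 11) → (5/3)*z > (5/3)*cnt - 6) ∧ ((¬(2*lim < 3*z + 2 → lim = 11)) → ((cnt ≤ 9 → (5/3)*z > 4) ∧ ((¬(cnt ≤ 9)) → (5/3)*z > 4))).
Check whether ((2*lim < 3*z - 1 → lim = 11) → (5/3)*z > (5/3)*cnt - 6) ∧ ((¬(2*lim < 3*z + 2 → lim = 11)) → ((cnt ≤ 9 → (5/3)*z > 4) ∧ ((¬(cnt ≤ 9)) → (5/3)*z > 4))) implies it.
Every state satisfying the precondition satisfies the weakest precondition: the implication holds.
Answer: valid


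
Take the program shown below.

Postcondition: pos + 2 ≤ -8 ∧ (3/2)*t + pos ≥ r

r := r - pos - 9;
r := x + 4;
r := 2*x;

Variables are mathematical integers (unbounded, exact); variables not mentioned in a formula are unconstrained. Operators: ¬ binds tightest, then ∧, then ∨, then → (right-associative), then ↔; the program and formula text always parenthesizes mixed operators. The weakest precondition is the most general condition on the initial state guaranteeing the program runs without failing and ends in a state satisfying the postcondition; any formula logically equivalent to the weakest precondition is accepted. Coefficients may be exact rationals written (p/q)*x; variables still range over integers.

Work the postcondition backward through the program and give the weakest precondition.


Working backward. After the program, the postcondition pos + 2 ≤ -8 ∧ (3/2)*t + pos ≥ r must hold; in canonical form it is pos ≤ -10 ∧ pos + (3/2)*t ≥ r.
Before r := 2*x: pos ≤ -10 ∧ pos + (3/2)*t ≥ 2*x
Before r := x + 4: pos ≤ -10 ∧ pos + (3/2)*t ≥ 2*x
Before r := r - pos - 9: pos ≤ -10 ∧ pos + (3/2)*t ≥ 2*x
Answer: WP = pos ≤ -10 ∧ pos + (3/2)*t ≥ 2*x


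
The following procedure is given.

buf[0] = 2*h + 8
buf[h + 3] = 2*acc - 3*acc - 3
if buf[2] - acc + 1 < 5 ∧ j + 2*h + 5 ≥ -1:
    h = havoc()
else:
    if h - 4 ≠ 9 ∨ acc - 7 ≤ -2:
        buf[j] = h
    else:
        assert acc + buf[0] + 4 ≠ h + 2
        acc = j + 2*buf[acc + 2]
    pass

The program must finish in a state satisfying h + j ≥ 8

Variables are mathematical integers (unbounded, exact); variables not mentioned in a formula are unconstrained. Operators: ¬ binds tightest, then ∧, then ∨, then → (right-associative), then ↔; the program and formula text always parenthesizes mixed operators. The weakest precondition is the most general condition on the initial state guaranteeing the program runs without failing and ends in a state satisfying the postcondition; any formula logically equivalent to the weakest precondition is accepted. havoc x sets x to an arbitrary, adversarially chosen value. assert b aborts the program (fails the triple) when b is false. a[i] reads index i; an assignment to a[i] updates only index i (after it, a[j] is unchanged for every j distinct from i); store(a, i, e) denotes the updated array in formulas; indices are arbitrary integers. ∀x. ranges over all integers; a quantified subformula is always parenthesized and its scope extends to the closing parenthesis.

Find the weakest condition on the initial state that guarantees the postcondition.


Working backward. After the program, h + j ≥ 8 must hold.
Then branch requires ∀h_1. h_1 + j ≥ 8; else branch requires ((h ≠ 13 ∨ acc ≤ 5) → h + j ≥ 8) ∧ ((¬(h ≠ 13 ∨ acc ≤ 5)) → (buf[0] + acc ≠ h - 2 ∧ h + j ≥ 8)).
Before the if: ((buf[2] < acc + 4 ∧ 2*h + j ≥ -6) → (∀h_1. h_1 + j ≥ 8)) ∧ ((¬(buf[2] < acc + 4 ∧ 2*h + j ≥ -6)) → (((h ≠ 13 ∨ acc ≤ 5) → h + j ≥ 8) ∧ ((¬(h ≠ 13 ∨ acc ≤ 5)) → (buf[0] + acc ≠ h - 2 ∧ h + j ≥ 8))))
Before buf[h + 3] := 2*acc - 3*acc - 3: ((store(buf, h + 3, -acc - 3)[2] < acc + 4 ∧ 2*h + j ≥ -6) → (∀h_1. h_1 + j ≥ 8)) ∧ ((¬(store(buf, h + 3, -acc - 3)[2] < acc + 4 ∧ 2*h + j ≥ -6)) → (((h ≠ 13 ∨ acc ≤ 5) → h + j ≥ 8) ∧ ((¬(h ≠ 13 ∨ acc ≤ 5)) → (store(buf, h + 3, -acc - 3)[0] + acc ≠ h - 2 ∧ h + j ≥ 8))))
Before buf[0] := 2*h + 8: ((store(store(buf, 0, 2*h + 8), h + 3, -acc - 3)[2] < acc + 4 ∧ 2*h + j ≥ -6) → (∀h_1. h_1 + j ≥ 8)) ∧ ((¬(store(store(buf, 0, 2*h + 8), h + 3, -acc - 3)[2] < acc + 4 ∧ 2*h + j ≥ -6)) → (((h ≠ 13 ∨ acc ≤ 5) → h + j ≥ 8) ∧ ((¬(h ≠ 13 ∨ acc ≤ 5)) → (store(store(buf, 0, 2*h + 8), h + 3, -acc - 3)[0] + acc ≠ h - 2 ∧ h + j ≥ 8))))
Answer: WP = ((store(store(buf, 0, 2*h + 8), h + 3, -acc - 3)[2] < acc + 4 ∧ 2*h + j ≥ -6) → (∀h_1. h_1 + j ≥ 8)) ∧ ((¬(store(store(buf, 0, 2*h + 8), h + 3, -acc - 3)[2] < acc + 4 ∧ 2*h + j ≥ -6)) → (((h ≠ 13 ∨ acc ≤ 5) → h + j ≥ 8) ∧ ((¬(h ≠ 13 ∨ acc ≤ 5)) → (store(store(buf, 0, 2*h + 8), h + 3, -acc - 3)[0] + acc ≠ h - 2 ∧ h + j ≥ 8))))


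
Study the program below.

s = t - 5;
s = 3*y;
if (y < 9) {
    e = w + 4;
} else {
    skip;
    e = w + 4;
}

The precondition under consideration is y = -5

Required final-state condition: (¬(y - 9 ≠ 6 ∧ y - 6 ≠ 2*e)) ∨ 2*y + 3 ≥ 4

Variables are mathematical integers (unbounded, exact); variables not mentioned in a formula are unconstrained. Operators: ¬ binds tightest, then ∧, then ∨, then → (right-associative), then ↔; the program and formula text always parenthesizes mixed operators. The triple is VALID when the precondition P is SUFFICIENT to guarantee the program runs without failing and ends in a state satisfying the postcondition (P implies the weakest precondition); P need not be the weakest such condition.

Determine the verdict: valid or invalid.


Working backward. After the program, the postcondition (¬(y - 9 ≠ 6 ∧ y - 6 ≠ 2*e)) ∨ 2*y + 3 ≥ 4 must hold; in canonical form it is (¬(y ≠ 15 ∧ y ≠ 2*e + 6)) ∨ 2*y ≥ 1.
Then branch requires (¬(y ≠ 15 ∧ y ≠ 2*w + 14)) ∨ 2*y ≥ 1; else branch requires (¬(y ≠ 15 ∧ y ≠ 2*w + 14)) ∨ 2*y ≥ 1.
Before the if: (y < 9 → ((¬(y ≠ 15 ∧ y ≠ 2*w + 14)) ∨ 2*y ≥ 1)) ∧ ((¬(y < 9)) → ((¬(y ≠ 15 ∧ y ≠ 2*w + 14)) ∨ 2*y ≥ 1))
Before s := 3*y: (y < 9 → ((¬(y ≠ 15 ∧ y ≠ 2*w + 14)) ∨ 2*y ≥ 1)) ∧ ((¬(y < 9)) → ((¬(y ≠ 15 ∧ y ≠ 2*w + 14)) ∨ 2*y ≥ 1))
Before s := t - 5: (y < 9 → ((¬(y ≠ 15 ∧ y ≠ 2*w + 14)) ∨ 2*y ≥ 1)) ∧ ((¬(y < 9)) → ((¬(y ≠ 15 ∧ y ≠ 2*w + 14)) ∨ 2*y ≥ 1))
The weakest precondition is (y < 9 → ((¬(y ≠ 15 ∧ y ≠ 2*w + 14)) ∨ 2*y ≥ 1)) ∧ ((¬(y < 9)) → ((¬(y ≠ 15 ∧ y ≠ 2*w + 14)) ∨ 2*y ≥ 1)).
Check whether y = -5 implies it.
Countermodel: at the initial state w = 0, y = -5, the precondition holds but the weakest precondition fails.
Answer: invalid


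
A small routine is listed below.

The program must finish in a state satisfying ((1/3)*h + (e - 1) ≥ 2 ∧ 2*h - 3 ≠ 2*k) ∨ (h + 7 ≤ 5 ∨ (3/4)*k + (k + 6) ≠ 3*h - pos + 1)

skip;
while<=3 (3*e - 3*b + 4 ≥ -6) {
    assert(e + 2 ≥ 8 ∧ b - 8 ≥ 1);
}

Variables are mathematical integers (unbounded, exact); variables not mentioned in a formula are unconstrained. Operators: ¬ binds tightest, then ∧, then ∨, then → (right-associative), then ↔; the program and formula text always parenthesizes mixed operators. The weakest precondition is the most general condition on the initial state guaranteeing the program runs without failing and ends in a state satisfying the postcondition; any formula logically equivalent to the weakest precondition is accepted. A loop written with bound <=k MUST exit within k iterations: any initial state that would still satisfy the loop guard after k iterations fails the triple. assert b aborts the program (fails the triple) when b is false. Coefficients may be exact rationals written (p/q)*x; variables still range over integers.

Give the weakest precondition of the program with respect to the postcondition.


Working backward. After the program, the postcondition ((1/3)*h + (e - 1) ≥ 2 ∧ 2*h - 3 ≠ 2*k) ∨ (h + 7 ≤ 5 ∨ (3/4)*k + (k + 6) ≠ 3*h - pos + 1) must hold; in canonical form it is (e + (1/3)*h ≥ 3 ∧ 2*h ≠ 2*k + 3) ∨ h ≤ -2 ∨ (7/4)*k + pos ≠ 3*h - 5.
Before the loop (bound <=3), unroll the exhaustion recursion (WP_0 = exit-now case; WP_j = one more guarded iteration, up to j = 3):
  WP_0: (¬(3*e ≥ 3*b - 10)) ∧ ((e + (1/3)*h ≥ 3 ∧ 2*h ≠ 2*k + 3) ∨ h ≤ -2 ∨ (7/4)*k + pos ≠ 3*h - 5)
  WP_1: (3*e ≥ 3*b - 10 → (e ≥ 6 ∧ b ≥ 9 ∧ (¬(3*e ≥ 3*b - 10)) ∧ ((e + (1/3)*h ≥ 3 ∧ 2*h ≠ 2*k + 3) ∨ h ≤ -2 ∨ (7/4)*k + pos ≠ 3*h - 5))) ∧ ((¬(3*e ≥ 3*b - 10)) → ((e + (1/3)*h ≥ 3 ∧ 2*h ≠ 2*k + 3) ∨ h ≤ -2 ∨ (7/4)*k + pos ≠ 3*h - 5))
  WP_2: (3*e ≥ 3*b - 10 → (e ≥ 6 ∧ b ≥ 9 ∧ (3*e ≥ 3*b - 10 → (e ≥ 6 ∧ b ≥ 9 ∧ (¬(3*e ≥ 3*b - 10)) ∧ ((e + (1/3)*h ≥ 3 ∧ 2*h ≠ 2*k + 3) ∨ h ≤ -2 ∨ (7/4)*k + pos ≠ 3*h - 5))) ∧ ((¬(3*e ≥ 3*b - 10)) → ((e + (1/3)*h ≥ 3 ∧ 2*h ≠ 2*k + 3) ∨ h ≤ -2 ∨ (7/4)*k + pos ≠ 3*h - 5)))) ∧ ((¬(3*e ≥ 3*b - 10)) → ((e + (1/3)*h ≥ 3 ∧ 2*h ≠ 2*k + 3) ∨ h ≤ -2 ∨ (7/4)*k + pos ≠ 3*h - 5))
  WP_3: (3*e ≥ 3*b - 10 → (e ≥ 6 ∧ b ≥ 9 ∧ (3*e ≥ 3*b - 10 → (e ≥ 6 ∧ b ≥ 9 ∧ (3*e ≥ 3*b - 10 → (e ≥ 6 ∧ b ≥ 9 ∧ (¬(3*e ≥ 3*b - 10)) ∧ ((e + (1/3)*h ≥ 3 ∧ 2*h ≠ 2*k + 3) ∨ h ≤ -2 ∨ (7/4)*k + pos ≠ 3*h - 5))) ∧ ((¬(3*e ≥ 3*b - 10)) → ((e + (1/3)*h ≥ 3 ∧ 2*h ≠ 2*k + 3) ∨ h ≤ -2 ∨ (7/4)*k + pos ≠ 3*h - 5)))) ∧ ((¬(3*e ≥ 3*b - 10)) → ((e + (1/3)*h ≥ 3 ∧ 2*h ≠ 2*k + 3) ∨ h ≤ -2 ∨ (7/4)*k + pos ≠ 3*h - 5)))) ∧ ((¬(3*e ≥ 3*b - 10)) → ((e + (1/3)*h ≥ 3 ∧ 2*h ≠ 2*k + 3) ∨ h ≤ -2 ∨ (7/4)*k + pos ≠ 3*h - 5))
So before the loop: (3*e ≥ 3*b - 10 → (e ≥ 6 ∧ b ≥ 9 ∧ (3*e ≥ 3*b - 10 → (e ≥ 6 ∧ b ≥ 9 ∧ (3*e ≥ 3*b - 10 → (e ≥ 6 ∧ b ≥ 9 ∧ (¬(3*e ≥ 3*b - 10)) ∧ ((e + (1/3)*h ≥ 3 ∧ 2*h ≠ 2*k + 3) ∨ h ≤ -2 ∨ (7/4)*k + pos ≠ 3*h - 5))) ∧ ((¬(3*e ≥ 3*b - 10)) → ((e + (1/3)*h ≥ 3 ∧ 2*h ≠ 2*k + 3) ∨ h ≤ -2 ∨ (7/4)*k + pos ≠ 3*h - 5)))) ∧ ((¬(3*e ≥ 3*b - 10)) → ((e + (1/3)*h ≥ 3 ∧ 2*h ≠ 2*k + 3) ∨ h ≤ -2 ∨ (7/4)*k + pos ≠ 3*h - 5)))) ∧ ((¬(3*e ≥ 3*b - 10)) → ((e + (1/3)*h ≥ 3 ∧ 2*h ≠ 2*k + 3) ∨ h ≤ -2 ∨ (7/4)*k + pos ≠ 3*h - 5))
Before skip: (3*e ≥ 3*b - 10 → (e ≥ 6 ∧ b ≥ 9 ∧ (3*e ≥ 3*b - 10 → (e ≥ 6 ∧ b ≥ 9 ∧ (3*e ≥ 3*b - 10 → (e ≥ 6 ∧ b ≥ 9 ∧ (¬(3*e ≥ 3*b - 10)) ∧ ((e + (1/3)*h ≥ 3 ∧ 2*h ≠ 2*k + 3) ∨ h ≤ -2 ∨ (7/4)*k + pos ≠ 3*h - 5))) ∧ ((¬(3*e ≥ 3*b - 10)) → ((e + (1/3)*h ≥ 3 ∧ 2*h ≠ 2*k + 3) ∨ h ≤ -2 ∨ (7/4)*k + pos ≠ 3*h - 5)))) ∧ ((¬(3*e ≥ 3*b - 10)) → ((e + (1/3)*h ≥ 3 ∧ 2*h ≠ 2*k + 3) ∨ h ≤ -2 ∨ (7/4)*k + pos ≠ 3*h - 5)))) ∧ ((¬(3*e ≥ 3*b - 10)) → ((e + (1/3)*h ≥ 3 ∧ 2*h ≠ 2*k + 3) ∨ h ≤ -2 ∨ (7/4)*k + pos ≠ 3*h - 5))
Answer: WP = (3*e ≥ 3*b - 10 → (e ≥ 6 ∧ b ≥ 9 ∧ (3*e ≥ 3*b - 10 → (e ≥ 6 ∧ b ≥ 9 ∧ (3*e ≥ 3*b - 10 → (e ≥ 6 ∧ b ≥ 9 ∧ (¬(3*e ≥ 3*b - 10)) ∧ ((e + (1/3)*h ≥ 3 ∧ 2*h ≠ 2*k + 3) ∨ h ≤ -2 ∨ (7/4)*k + pos ≠ 3*h - 5))) ∧ ((¬(3*e ≥ 3*b - 10)) → ((e + (1/3)*h ≥ 3 ∧ 2*h ≠ 2*k + 3) ∨ h ≤ -2 ∨ (7/4)*k + pos ≠ 3*h - 5)))) ∧ ((¬(3*e ≥ 3*b - 10)) → ((e + (1/3)*h ≥ 3 ∧ 2*h ≠ 2*k + 3) ∨ h ≤ -2 ∨ (7/4)*k + pos ≠ 3*h - 5)))) ∧ ((¬(3*e ≥ 3*b - 10)) → ((e + (1/3)*h ≥ 3 ∧ 2*h ≠ 2*k + 3) ∨ h ≤ -2 ∨ (7/4)*k + pos ≠ 3*h - 5))


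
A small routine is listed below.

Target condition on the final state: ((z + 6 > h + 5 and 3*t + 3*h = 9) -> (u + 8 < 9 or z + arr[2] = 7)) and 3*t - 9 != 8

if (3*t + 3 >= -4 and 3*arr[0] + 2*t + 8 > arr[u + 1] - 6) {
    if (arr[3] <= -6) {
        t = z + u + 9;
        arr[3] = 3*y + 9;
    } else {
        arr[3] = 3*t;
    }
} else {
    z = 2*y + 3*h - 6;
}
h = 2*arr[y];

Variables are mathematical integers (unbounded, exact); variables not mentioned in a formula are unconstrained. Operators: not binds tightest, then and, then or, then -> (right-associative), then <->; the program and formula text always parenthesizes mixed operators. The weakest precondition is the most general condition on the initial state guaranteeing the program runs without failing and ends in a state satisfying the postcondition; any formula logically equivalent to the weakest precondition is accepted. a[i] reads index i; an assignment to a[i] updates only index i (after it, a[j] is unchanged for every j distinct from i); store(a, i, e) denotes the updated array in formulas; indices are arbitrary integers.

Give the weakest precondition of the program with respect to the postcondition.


Working backward. After the program, the postcondition ((z + 6 > h + 5 and 3*t + 3*h = 9) -> (u + 8 < 9 or z + arr[2] = 7)) and 3*t - 9 != 8 must hold; in canonical form it is ((z > h - 1 and 3*h + 3*t = 9) -> (u < 1 or arr[2] + z = 7)) and 3*t != 17.
Before h := 2*arr[y]: ((z > 2*arr[y] - 1 and 6*arr[y] + 3*t = 9) -> (u < 1 or arr[2] + z = 7)) and 3*t != 17
Then branch requires (arr[3] <= -6 -> (((z > 2*store(arr, 3, 3*y + 9)[y] - 1 and 6*store(arr, 3, 3*y + 9)[y] + 3*u + 3*z = -18) -> (u < 1 or arr[2] + z = 7)) and 3*u + 3*z != -10)) and ((not (arr[3] <= -6)) -> (((z > 2*store(arr, 3, 3*t)[y] - 1 and 6*store(arr, 3, 3*t)[y] + 3*t = 9) -> (u < 1 or arr[2] + z = 7)) and 3*t != 17)); else branch requires ((3*h + 2*y > 2*arr[y] + 5 and 6*arr[y] + 3*t = 9) -> (u < 1 or arr[2] + 3*h + 2*y = 13)) and 3*t != 17.
Before the if: ((3*t >= -7 and 3*arr[0] + 2*t > arr[u + 1] - 14) -> ((arr[3] <= -6 -> (((z > 2*store(arr, 3, 3*y + 9)[y] - 1 and 6*store(arr, 3, 3*y + 9)[y] + 3*u + 3*z = -18) -> (u < 1 or arr[2] + z = 7)) and 3*u + 3*z != -10)) and ((not (arr[3] <= -6)) -> (((z > 2*store(arr, 3, 3*t)[y] - 1 and 6*store(arr, 3, 3*t)[y] + 3*t = 9) -> (u < 1 or arr[2] + z = 7)) and 3*t != 17)))) and ((not (3*t >= -7 and 3*arr[0] + 2*t > arr[u + 1] - 14)) -> (((3*h + 2*y > 2*arr[y] + 5 and 6*arr[y] + 3*t = 9) -> (u < 1 or arr[2] + 3*h + 2*y = 13)) and 3*t != 17))
Answer: WP = ((3*t >= -7 and 3*arr[0] + 2*t > arr[u + 1] - 14) -> ((arr[3] <= -6 -> (((z > 2*store(arr, 3, 3*y + 9)[y] - 1 and 6*store(arr, 3, 3*y + 9)[y] + 3*u + 3*z = -18) -> (u < 1 or arr[2] + z = 7)) and 3*u + 3*z != -10)) and ((not (arr[3] <= -6)) -> (((z > 2*store(arr, 3, 3*t)[y] - 1 and 6*store(arr, 3, 3*t)[y] + 3*t = 9) -> (u < 1 or arr[2] + z = 7)) and 3*t != 17)))) and ((not (3*t >= -7 and 3*arr[0] + 2*t > arr[u + 1] - 14)) -> (((3*h + 2*y > 2*arr[y] + 5 and 6*arr[y] + 3*t = 9) -> (u < 1 or arr[2] + 3*h + 2*y = 13)) and 3*t != 17))


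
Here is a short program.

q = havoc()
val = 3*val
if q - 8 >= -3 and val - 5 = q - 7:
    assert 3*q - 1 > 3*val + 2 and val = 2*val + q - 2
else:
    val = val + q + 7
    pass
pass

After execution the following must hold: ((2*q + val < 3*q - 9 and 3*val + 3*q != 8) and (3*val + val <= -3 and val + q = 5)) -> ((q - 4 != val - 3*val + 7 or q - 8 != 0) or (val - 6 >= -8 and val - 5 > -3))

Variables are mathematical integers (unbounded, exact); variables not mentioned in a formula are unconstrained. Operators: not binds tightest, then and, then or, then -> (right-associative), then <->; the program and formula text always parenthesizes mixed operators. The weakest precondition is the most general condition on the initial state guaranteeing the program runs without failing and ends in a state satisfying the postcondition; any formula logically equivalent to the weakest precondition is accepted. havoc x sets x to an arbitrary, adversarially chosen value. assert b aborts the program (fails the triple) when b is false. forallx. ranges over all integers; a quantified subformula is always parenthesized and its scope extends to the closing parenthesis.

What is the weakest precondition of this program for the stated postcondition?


Working backward. After the program, the postcondition ((2*q + val < 3*q - 9 and 3*val + 3*q != 8) and (3*val + val <= -3 and val + q = 5)) -> ((q - 4 != val - 3*val + 7 or q - 8 != 0) or (val - 6 >= -8 and val - 5 > -3)) must hold; in canonical form it is (val < q - 9 and 3*q + 3*val != 8 and 4*val <= -3 and q + val = 5) -> (q + 2*val != 11 or q != 8 or (val >= -2 and val > 2)).
Before skip: (val < q - 9 and 3*q + 3*val != 8 and 4*val <= -3 and q + val = 5) -> (q + 2*val != 11 or q != 8 or (val >= -2 and val > 2))
Then branch requires 3*q > 3*val + 3 and q + val = 2 and ((val < q - 9 and 3*q + 3*val != 8 and 4*val <= -3 and q + val = 5) -> (q + 2*val != 11 or q != 8 or (val >= -2 and val > 2))); else branch requires (val < -16 and 6*q + 3*val != -13 and 4*q + 4*val <= -31 and 2*q + val = -2) -> (3*q + 2*val != -3 or q != 8 or (q + val >= -9 and q + val > -5)).
Before the if: ((q >= 5 and val = q - 2) -> (3*q > 3*val + 3 and q + val = 2 and ((val < q - 9 and 3*q + 3*val != 8 and 4*val <= -3 and q + val = 5) -> (q + 2*val != 11 or q != 8 or (val >= -2 and val > 2))))) and ((not (q >= 5 and val = q - 2)) -> ((val < -16 and 6*q + 3*val != -13 and 4*q + 4*val <= -31 and 2*q + val = -2) -> (3*q + 2*val != -3 or q != 8 or (q + val >= -9 and q + val > -5))))
Before val := 3*val: ((q >= 5 and 3*val = q - 2) -> (3*q > 9*val + 3 and q + 3*val = 2 and ((3*val < q - 9 and 3*q + 9*val != 8 and 12*val <= -3 and q + 3*val = 5) -> (q + 6*val != 11 or q != 8 or (3*val >= -2 and 3*val > 2))))) and ((not (q >= 5 and 3*val = q - 2)) -> ((3*val < -16 and 6*q + 9*val != -13 and 4*q + 12*val <= -31 and 2*q + 3*val = -2) -> (3*q + 6*val != -3 or q != 8 or (q + 3*val >= -9 and q + 3*val > -5))))
Before havoc q: forall q_1. (((q_1 >= 5 and 3*val = q_1 - 2) -> (3*q_1 > 9*val + 3 and q_1 + 3*val = 2 and ((3*val < q_1 - 9 and 3*q_1 + 9*val != 8 and 12*val <= -3 and q_1 + 3*val = 5) -> (q_1 + 6*val != 11 or q_1 != 8 or (3*val >= -2 and 3*val > 2))))) and ((not (q_1 >= 5 and 3*val = q_1 - 2)) -> ((3*val < -16 and 6*q_1 + 9*val != -13 and 4*q_1 + 12*val <= -31 and 2*q_1 + 3*val = -2) -> (3*q_1 + 6*val != -3 or q_1 != 8 or (q_1 + 3*val >= -9 and q_1 + 3*val > -5)))))
Answer: WP = forall q_1. (((q_1 >= 5 and 3*val = q_1 - 2) -> (3*q_1 > 9*val + 3 and q_1 + 3*val = 2 and ((3*val < q_1 - 9 and 3*q_1 + 9*val != 8 and 12*val <= -3 and q_1 + 3*val = 5) -> (q_1 + 6*val != 11 or q_1 != 8 or (3*val >= -2 and 3*val > 2))))) and ((not (q_1 >= 5 and 3*val = q_1 - 2)) -> ((3*val < -16 and 6*q_1 + 9*val != -13 and 4*q_1 + 12*val <= -31 and 2*q_1 + 3*val = -2) -> (3*q_1 + 6*val != -3 or q_1 != 8 or (q_1 + 3*val >= -9 and q_1 + 3*val > -5)))))


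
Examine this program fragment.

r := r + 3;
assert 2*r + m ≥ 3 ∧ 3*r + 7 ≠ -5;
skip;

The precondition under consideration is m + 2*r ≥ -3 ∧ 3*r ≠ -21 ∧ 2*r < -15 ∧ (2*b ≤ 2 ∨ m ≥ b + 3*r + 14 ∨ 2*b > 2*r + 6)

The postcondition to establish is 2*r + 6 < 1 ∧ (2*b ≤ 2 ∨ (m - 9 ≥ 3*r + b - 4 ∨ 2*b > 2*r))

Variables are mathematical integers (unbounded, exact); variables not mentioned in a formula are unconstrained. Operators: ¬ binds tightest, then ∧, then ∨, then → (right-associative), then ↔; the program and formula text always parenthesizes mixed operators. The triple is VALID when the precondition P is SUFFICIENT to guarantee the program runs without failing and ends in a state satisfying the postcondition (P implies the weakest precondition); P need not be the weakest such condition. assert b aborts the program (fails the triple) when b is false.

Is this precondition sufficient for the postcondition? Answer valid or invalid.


Working backward. After the program, the postcondition 2*r + 6 < 1 ∧ (2*b ≤ 2 ∨ (m - 9 ≥ 3*r + b - 4 ∨ 2*b > 2*r)) must hold; in canonical form it is 2*r < -5 ∧ (2*b ≤ 2 ∨ m ≥ b + 3*r + 5 ∨ 2*b > 2*r).
Before skip: 2*r < -5 ∧ (2*b ≤ 2 ∨ m ≥ b + 3*r + 5 ∨ 2*b > 2*r)
Before assert 2*r + m ≥ 3 ∧ 3*r + 7 ≠ -5: m + 2*r ≥ 3 ∧ 3*r ≠ -12 ∧ 2*r < -5 ∧ (2*b ≤ 2 ∨ m ≥ b + 3*r + 5 ∨ 2*b > 2*r)
Before r := r + 3: m + 2*r ≥ -3 ∧ 3*r ≠ -21 ∧ 2*r < -11 ∧ (2*b ≤ 2 ∨ m ≥ b + 3*r + 14 ∨ 2*b > 2*r + 6)
The weakest precondition is m + 2*r ≥ -3 ∧ 3*r ≠ -21 ∧ 2*r < -11 ∧ (2*b ≤ 2 ∨ m ≥ b + 3*r + 14 ∨ 2*b > 2*r + 6).
Check whether m + 2*r ≥ -3 ∧ 3*r ≠ -21 ∧ 2*r < -15 ∧ (2*b ≤ 2 ∨ m ≥ b + 3*r + 14 ∨ 2*b > 2*r + 6) implies it.
Every state satisfying the precondition satisfies the weakest precondition: the implication holds.
Answer: valid


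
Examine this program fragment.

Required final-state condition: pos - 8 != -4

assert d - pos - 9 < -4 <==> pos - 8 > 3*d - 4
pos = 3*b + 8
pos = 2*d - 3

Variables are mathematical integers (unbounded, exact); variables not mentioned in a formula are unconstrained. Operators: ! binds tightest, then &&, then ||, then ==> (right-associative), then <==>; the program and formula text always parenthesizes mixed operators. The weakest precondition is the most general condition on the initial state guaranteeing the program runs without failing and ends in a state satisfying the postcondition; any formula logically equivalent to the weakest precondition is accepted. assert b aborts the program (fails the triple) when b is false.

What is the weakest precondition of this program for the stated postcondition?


Working backward. After the program, the postcondition pos - 8 != -4 must hold; in canonical form it is pos != 4.
Before pos := 2*d - 3: 2*d != 7
Before pos := 3*b + 8: 2*d != 7
Before assert d - pos - 9 < -4 <==> pos - 8 > 3*d - 4: (d < pos + 5 <==> pos > 3*d + 4) && 2*d != 7
Answer: WP = (d < pos + 5 <==> pos > 3*d + 4) && 2*d != 7
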